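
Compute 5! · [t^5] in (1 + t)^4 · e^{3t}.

7623

The EGF product rule gives c_5 = Σ_{k_1+k_2=5} C(5; k_1,k_2) · ∏ g_i(k_i), where (1+t)^4 gives the falling factorial (4)_k; e^{3t} gives (3)^k.
g_1(k) for k = 0…5: 1, 4, 12, 24, 24, 0.
g_2(k) for k = 0…5: 1, 3, 9, 27, 81, 243.
c_5 = Σ_k C(5,k)·g_1(k)·g_2(5−k) = 1·1·243 + 5·4·81 + 10·12·27 + 10·24·9 + 5·24·3 = 243 + 1620 + 3240 + 2160 + 360 = 7623.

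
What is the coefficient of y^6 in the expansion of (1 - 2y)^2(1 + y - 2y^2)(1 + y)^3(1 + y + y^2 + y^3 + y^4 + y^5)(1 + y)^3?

88

(1 - 2y)^2 has coefficients 1,-4,4 for degrees 0…2.
(1 + y - 2y^2) has coefficients 1,1,-2,0,0,0,0 for degrees 0…6.
Multiplying by (1 + y)^3 gives running coefficients 1,4,4,-2,-5,-2,0 for degrees 0…6.
Multiplying by (1 + y + y^2 + y^3 + y^4 + y^5) gives running coefficients 1,5,9,7,2,0,-1 for degrees 0…6.
Finally multiplying by (1 + y)^3, the product of all factors after the first has coefficients 1,8,27,50,55,36,12 for degrees 0…6.
[y^6] = 1·12 − 4·36 + 4·55 = 88.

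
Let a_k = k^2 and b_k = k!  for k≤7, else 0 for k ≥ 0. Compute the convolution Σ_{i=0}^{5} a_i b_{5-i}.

107

This is [x^5] in the product of the two ordinary generating functions.
Σ = 0·120 + 1·24 + 4·6 + 9·2 + 16·1 + 25·1 = 107.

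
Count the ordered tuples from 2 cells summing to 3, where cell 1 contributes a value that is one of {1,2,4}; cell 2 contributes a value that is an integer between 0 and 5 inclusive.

The generating function for the choices is (x + x^2 + x^4)·(1 + x + x^2 + x^3 + x^4 + x^5); the count is [x^3].
(x + x^2 + x^4) has coefficients 0,1,1,0 for degrees 0…3.
(1 + x + x^2 + x^3 + x^4 + x^5) has coefficients 1,1,1,1 for degrees 0…3.
[x^3] = 1·1 + 1·1 = 2.

2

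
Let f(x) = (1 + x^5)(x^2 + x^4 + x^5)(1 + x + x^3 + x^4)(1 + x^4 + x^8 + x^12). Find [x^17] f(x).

7

(1 + x^5) has coefficients 1,0,0,0,0,1 for degrees 0…5.
(x^2 + x^4 + x^5) has coefficients 0,0,1,0,1,1,0,0,0,0,0,0,0,0,0,0,0,0 for degrees 0…17.
Multiplying by (1 + x + x^3 + x^4) gives running coefficients 0,0,1,1,1,3,2,1,2,1,0,0,0,0,0,0,0,0 for degrees 0…17.
Finally multiplying by (1 + x^4 + x^8 + x^12), the product of all factors after the first has coefficients 0,0,1,1,1,3,3,2,3,4,3,2,3,4,3,2,3,4 for degrees 0…17.
[x^17] = 1·4 + 1·3 = 7.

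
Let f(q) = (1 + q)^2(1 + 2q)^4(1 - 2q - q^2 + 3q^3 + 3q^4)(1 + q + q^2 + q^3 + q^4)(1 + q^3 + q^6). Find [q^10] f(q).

1866

(1 + q)^2 has coefficients 1,2,1 for degrees 0…2.
(1 + 2q)^4 has coefficients 1,8,24,32,16,0,0,0,0,0,0 for degrees 0…10.
Multiplying by (1 - 2q - q^2 + 3q^3 + 3q^4) gives running coefficients 1,6,7,-21,-45,32,152,144,48,0,0 for degrees 0…10.
Multiplying by (1 + q + q^2 + q^3 + q^4) gives running coefficients 1,7,14,-7,-52,-21,125,262,331,376,344 for degrees 0…10.
Finally multiplying by (1 + q^3 + q^6), the product of all factors after the first has coefficients 1,7,14,-6,-45,-7,119,217,324,494,554 for degrees 0…10.
[q^10] = 1·554 + 2·494 + 1·324 = 1866.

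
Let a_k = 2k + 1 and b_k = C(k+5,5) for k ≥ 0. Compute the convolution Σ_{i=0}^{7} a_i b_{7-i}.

This is [x^7] in the product of the two ordinary generating functions.
Σ = 1·792 + 3·462 + 5·252 + 7·126 + 9·56 + 11·21 + 13·6 + 15·1 = 5148.

5148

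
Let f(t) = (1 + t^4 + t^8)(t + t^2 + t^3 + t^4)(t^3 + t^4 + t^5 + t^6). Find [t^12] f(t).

(1 + t^4 + t^8) has coefficients 1,0,0,0,1,0,0,0,1 for degrees 0…8.
(t + t^2 + t^3 + t^4) has coefficients 0,1,1,1,1,0,0,0,0,0,0,0,0 for degrees 0…12.
Finally multiplying by (t^3 + t^4 + t^5 + t^6), the product of all factors after the first has coefficients 0,0,0,0,1,2,3,4,3,2,1,0,0 for degrees 0…12.
[t^12] = 1·0 + 1·3 + 1·1 = 4.

4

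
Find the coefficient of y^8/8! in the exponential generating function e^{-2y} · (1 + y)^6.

-5888

The EGF product rule gives c_8 = Σ_{k_1+k_2=8} C(8; k_1,k_2) · ∏ g_i(k_i), where e^{-2y} gives (-2)^k; (1+y)^6 gives the falling factorial (6)_k.
g_1(k) for k = 0…8: 1, -2, 4, -8, 16, -32, 64, -128, 256.
g_2(k) for k = 0…8: 1, 6, 30, 120, 360, 720, 720, 0, 0.
c_8 = Σ_k C(8,k)·g_1(k)·g_2(8−k) = 28·4·720 + 56·(-8)·720 + 70·16·360 + 56·(-32)·120 + 28·64·30 + 8·(-128)·6 + 1·256·1 = 80640 − 322560 + 403200 − 215040 + 53760 − 6144 + 256 = -5888.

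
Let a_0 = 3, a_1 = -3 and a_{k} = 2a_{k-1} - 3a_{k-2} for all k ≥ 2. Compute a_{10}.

The ordinary generating function has denominator 1 - 2z + 3z^2.
Iterating the recurrence: a_0,…,a_{10} = 3, -3, -15, -21, 3, 69, 129, 51, -285, -723, -591.

-591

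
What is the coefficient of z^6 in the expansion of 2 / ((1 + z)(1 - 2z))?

Partial fractions give a closed form: a_n = (2/3)·(-1)^n + (4/3)·2^n.
At n = 6: a_6 = 86.

86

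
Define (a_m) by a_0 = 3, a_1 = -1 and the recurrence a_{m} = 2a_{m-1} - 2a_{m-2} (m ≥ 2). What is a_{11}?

The ordinary generating function has denominator 1 - 2y + 2y^2.
Iterating the recurrence: a_0,…,a_{11} = 3, -1, -8, -14, -12, 4, 32, 56, 48, -16, -128, -224.

-224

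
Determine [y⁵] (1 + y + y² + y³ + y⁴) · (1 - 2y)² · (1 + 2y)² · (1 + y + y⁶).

(1 + y + y² + y³ + y⁴) has coefficients 1,1,1,1,1 for degrees 0…4.
(1 - 2y)² has coefficients 1,-4,4,0,0,0 for degrees 0…5.
Multiplying by (1 + 2y)² gives running coefficients 1,0,-8,0,16,0 for degrees 0…5.
Finally multiplying by (1 + y + y⁶), the product of all factors after the first has coefficients 1,1,-8,-8,16,16 for degrees 0…5.
[y⁵] = 1·16 + 1·16 + 1·(-8) + 1·(-8) + 1·1 = 17.

17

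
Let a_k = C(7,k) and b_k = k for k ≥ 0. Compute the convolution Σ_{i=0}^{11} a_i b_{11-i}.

960

Write out a_i and b_{11-i} for i = 0,…,11 and sum the products.
Σ = 1·11 + 7·10 + 21·9 + 35·8 + 35·7 + 21·6 + 7·5 + 1·4 + 0·3 + 0·2 + 0·1 + 0·0 = 960.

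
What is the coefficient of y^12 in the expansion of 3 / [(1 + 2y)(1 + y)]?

Partial fractions give a closed form: a_n = (6)·(-2)^n + (-3)·(-1)^n.
At n = 12: a_12 = 24573.

24573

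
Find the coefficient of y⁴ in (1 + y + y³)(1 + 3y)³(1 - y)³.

(1 + y + y³) has coefficients 1,1,0,1 for degrees 0…3.
(1 + 3y)³ has coefficients 1,9,27,27,0 for degrees 0…4.
Finally multiplying by (1 - y)³, the product of all factors after the first has coefficients 1,6,3,-28,-9 for degrees 0…4.
[y⁴] = 1·(-9) + 1·(-28) + 1·6 = -31.

-31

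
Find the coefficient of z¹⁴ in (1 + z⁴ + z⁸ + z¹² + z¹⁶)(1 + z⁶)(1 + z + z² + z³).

2

(1 + z⁴ + z⁸ + z¹² + z¹⁶) has coefficients 1,0,0,0,1,0,0,0,1,0,0,0,1,0,0 for degrees 0…14.
(1 + z⁶) has coefficients 1,0,0,0,0,0,1,0,0,0,0,0,0,0,0 for degrees 0…14.
Finally multiplying by (1 + z + z² + z³), the product of all factors after the first has coefficients 1,1,1,1,0,0,1,1,1,1,0,0,0,0,0 for degrees 0…14.
[z¹⁴] = 1·0 + 1·0 + 1·1 + 1·1 = 2.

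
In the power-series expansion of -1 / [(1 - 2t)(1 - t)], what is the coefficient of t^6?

-127

The denominator gives the recurrence a_n = 3a_(n−1) − 2a_(n−2) for n ≥ 2; the numerator fixes a_0 = -1, a_1 = -3.
Iterating: -1, -3, -7, -15, -31, -63, -127, so a_6 = -127.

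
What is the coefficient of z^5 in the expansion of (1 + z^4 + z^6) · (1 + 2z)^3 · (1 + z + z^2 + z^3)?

(1 + z^4 + z^6) has coefficients 1,0,0,0,1,0 for degrees 0…5.
(1 + 2z)^3 has coefficients 1,6,12,8,0,0 for degrees 0…5.
Finally multiplying by (1 + z + z^2 + z^3), the product of all factors after the first has coefficients 1,7,19,27,26,20 for degrees 0…5.
[z^5] = 1·20 + 1·7 = 27.

27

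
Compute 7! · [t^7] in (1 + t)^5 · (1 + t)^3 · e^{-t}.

-7841

The EGF product rule gives c_7 = Σ_{k_1+k_2+k_3=7} C(7; k_1,k_2,k_3) · ∏ g_i(k_i), where (1+t)^5 gives the falling factorial (5)_k; (1+t)^3 gives the falling factorial (3)_k; e^{-t} gives (-1)^k.
g_1(k) for k = 0…7: 1, 5, 20, 60, 120, 120, 0, 0.
g_2(k) for k = 0…7: 1, 3, 6, 6, 0, 0, 0, 0.
g_3(k) for k = 0…7: 1, -1, 1, -1, 1, -1, 1, -1.
First combine the last two factors: h(k) = Σ_j C(k,j)·g_2(j)·g_3(k−j) for k = 0…7: 1, 2, 1, -4, 1, 14, -47, 104.
c_7 = Σ_k C(7,k)·g_1(k)·h(7−k) = 1·1·104 + 7·5·(-47) + 21·20·14 + 35·60·1 + 35·120·(-4) + 21·120·1 = 104 − 1645 + 5880 + 2100 − 16800 + 2520 = -7841.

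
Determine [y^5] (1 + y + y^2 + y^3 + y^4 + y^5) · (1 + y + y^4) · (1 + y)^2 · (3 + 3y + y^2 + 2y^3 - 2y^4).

74

(1 + y + y^2 + y^3 + y^4 + y^5) has coefficients 1,1,1,1,1,1 for degrees 0…5.
(1 + y + y^4) has coefficients 1,1,0,0,1,0 for degrees 0…5.
Multiplying by (1 + y)^2 gives running coefficients 1,3,3,1,1,2 for degrees 0…5.
Finally multiplying by (3 + 3y + y^2 + 2y^3 - 2y^4), the product of all factors after the first has coefficients 3,12,19,17,13,10 for degrees 0…5.
[y^5] = 1·10 + 1·13 + 1·17 + 1·19 + 1·12 + 1·3 = 74.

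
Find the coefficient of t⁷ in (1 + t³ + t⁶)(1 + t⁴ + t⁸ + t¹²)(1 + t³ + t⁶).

(1 + t³ + t⁶) has coefficients 1,0,0,1,0,0,1 for degrees 0…6.
(1 + t⁴ + t⁸ + t¹²) has coefficients 1,0,0,0,1,0,0,0 for degrees 0…7.
Finally multiplying by (1 + t³ + t⁶), the product of all factors after the first has coefficients 1,0,0,1,1,0,1,1 for degrees 0…7.
[t⁷] = 1·1 + 1·1 + 1·0 = 2.

2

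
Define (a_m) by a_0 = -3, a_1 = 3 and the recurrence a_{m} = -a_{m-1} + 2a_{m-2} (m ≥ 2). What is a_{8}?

-513

The ordinary generating function has denominator 1 + y - 2y^2.
Iterating the recurrence: a_0,…,a_{8} = -3, 3, -9, 15, -33, 63, -129, 255, -513.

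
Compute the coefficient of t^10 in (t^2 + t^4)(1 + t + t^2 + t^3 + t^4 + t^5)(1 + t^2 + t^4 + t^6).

(t^2 + t^4) has coefficients 0,0,1,0,1 for degrees 0…4.
(1 + t + t^2 + t^3 + t^4 + t^5) has coefficients 1,1,1,1,1,1,0,0,0,0,0 for degrees 0…10.
Finally multiplying by (1 + t^2 + t^4 + t^6), the product of all factors after the first has coefficients 1,1,2,2,3,3,3,3,2,2,1 for degrees 0…10.
[t^10] = 1·2 + 1·3 = 5.

5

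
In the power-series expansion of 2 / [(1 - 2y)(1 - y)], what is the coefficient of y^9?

The denominator gives the recurrence a_n = 3a_(n−1) − 2a_(n−2) for n ≥ 2; the numerator fixes a_0 = 2, a_1 = 6.
Iterating: 2, 6, 14, 30, 62, 126, 254, 510, 1022, 2046, so a_9 = 2046.

2046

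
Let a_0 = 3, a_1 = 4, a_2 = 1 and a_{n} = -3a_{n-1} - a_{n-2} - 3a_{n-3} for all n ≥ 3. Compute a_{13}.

The ordinary generating function has denominator 1 + 3x + x^2 + 3x^3.
Iterating the recurrence: a_0,…,a_{13} = 3, 4, 1, -16, 35, -92, 289, -880, 2627, -7868, 23617, -70864, 212579, -637724.

-637724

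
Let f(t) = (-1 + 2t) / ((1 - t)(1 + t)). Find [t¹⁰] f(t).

The denominator gives the recurrence a_n = a_(n−2) for n ≥ 2; the numerator fixes a_0 = -1, a_1 = 2.
Iterating: -1, 2, -1, 2, -1, 2, -1, 2, -1, 2, -1, so a_10 = -1.

-1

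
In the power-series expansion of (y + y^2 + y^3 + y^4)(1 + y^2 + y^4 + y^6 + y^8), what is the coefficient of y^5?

2

(y + y^2 + y^3 + y^4) has coefficients 0,1,1,1,1 for degrees 0…4.
(1 + y^2 + y^4 + y^6 + y^8) has coefficients 1,0,1,0,1,0 for degrees 0…5.
[y^5] = 1·1 + 1·0 + 1·1 + 1·0 = 2.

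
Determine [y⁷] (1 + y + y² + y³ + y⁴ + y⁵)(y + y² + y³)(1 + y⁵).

4

(1 + y + y² + y³ + y⁴ + y⁵) has coefficients 1,1,1,1,1,1 for degrees 0…5.
(y + y² + y³) has coefficients 0,1,1,1,0,0,0,0 for degrees 0…7.
Finally multiplying by (1 + y⁵), the product of all factors after the first has coefficients 0,1,1,1,0,0,1,1 for degrees 0…7.
[y⁷] = 1·1 + 1·1 + 1·0 + 1·0 + 1·1 + 1·1 = 4.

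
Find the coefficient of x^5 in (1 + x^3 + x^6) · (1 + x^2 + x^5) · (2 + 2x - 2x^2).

2

(1 + x^3 + x^6) has coefficients 1,0,0,1,0,0 for degrees 0…5.
(1 + x^2 + x^5) has coefficients 1,0,1,0,0,1 for degrees 0…5.
Finally multiplying by (2 + 2x - 2x^2), the product of all factors after the first has coefficients 2,2,0,2,-2,2 for degrees 0…5.
[x^5] = 1·2 + 1·0 = 2.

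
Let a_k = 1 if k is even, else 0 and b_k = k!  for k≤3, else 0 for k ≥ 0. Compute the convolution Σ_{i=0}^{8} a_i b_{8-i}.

Write out a_i and b_{8-i} for i = 0,…,8 and sum the products.
Σ = 1·0 + 0·0 + 1·0 + 0·0 + 1·0 + 0·6 + 1·2 + 0·1 + 1·1 = 3.

3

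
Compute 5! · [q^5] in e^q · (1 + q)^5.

1546

The EGF product rule gives c_5 = Σ_{k_1+k_2=5} C(5; k_1,k_2) · ∏ g_i(k_i), where e^q gives (1)^k; (1+q)^5 gives the falling factorial (5)_k.
g_1(k) for k = 0…5: 1, 1, 1, 1, 1, 1.
g_2(k) for k = 0…5: 1, 5, 20, 60, 120, 120.
c_5 = Σ_k C(5,k)·g_1(k)·g_2(5−k) = 1·1·120 + 5·1·120 + 10·1·60 + 10·1·20 + 5·1·5 + 1·1·1 = 120 + 600 + 600 + 200 + 25 + 1 = 1546.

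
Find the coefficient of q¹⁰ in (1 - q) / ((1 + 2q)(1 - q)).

Partial fractions give a closed form: a_n = (1)·(-2)^n.
At n = 10: a_10 = 1024.

1024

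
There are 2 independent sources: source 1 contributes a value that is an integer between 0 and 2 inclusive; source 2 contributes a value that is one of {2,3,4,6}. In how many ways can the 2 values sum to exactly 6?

2

The generating function for the choices is (1 + z + z^2)·(z^2 + z^3 + z^4 + z^6); the count is [z^6].
(1 + z + z^2) has coefficients 1,1,1 for degrees 0…2.
(z^2 + z^3 + z^4 + z^6) has coefficients 0,0,1,1,1,0,1 for degrees 0…6.
[z^6] = 1·1 + 1·0 + 1·1 = 2.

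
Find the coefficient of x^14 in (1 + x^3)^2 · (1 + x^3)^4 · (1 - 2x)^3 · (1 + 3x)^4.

(1 + x^3)^2 has coefficients 1,0,0,2,0,0,1 for degrees 0…6.
(1 + x^3)^4 has coefficients 1,0,0,4,0,0,6,0,0,4,0,0,1,0,0 for degrees 0…14.
Multiplying by (1 - 2x)^3 gives running coefficients 1,-6,12,-4,-24,48,-26,-36,72,-44,-24,48,-31,-6,12 for degrees 0…14.
Finally multiplying by (1 + 3x)^4, the product of all factors after the first has coefficients 1,6,-6,-76,9,354,-206,-672,1476,-44,-2658,2244,329,-3942,1506 for degrees 0…14.
[x^14] = 1·1506 + 2·2244 + 1·1476 = 7470.

7470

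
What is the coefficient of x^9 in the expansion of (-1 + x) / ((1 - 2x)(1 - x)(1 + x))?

The denominator gives the recurrence a_n = 2a_(n−1) + a_(n−2) − 2a_(n−3) for n ≥ 3; the numerator fixes a_0 = -1, a_1 = -1, a_2 = -3.
Iterating: -1, -1, -3, -5, -11, -21, -43, -85, -171, -341, so a_9 = -341.

-341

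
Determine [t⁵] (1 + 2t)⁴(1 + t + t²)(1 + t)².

256

(1 + 2t)⁴ has coefficients 1,8,24,32,16 for degrees 0…4.
(1 + t + t²) has coefficients 1,1,1,0,0,0 for degrees 0…5.
Finally multiplying by (1 + t)², the product of all factors after the first has coefficients 1,3,4,3,1,0 for degrees 0…5.
[t⁵] = 1·0 + 8·1 + 24·3 + 32·4 + 16·3 = 256.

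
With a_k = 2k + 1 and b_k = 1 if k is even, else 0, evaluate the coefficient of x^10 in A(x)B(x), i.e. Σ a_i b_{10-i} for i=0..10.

66

This is [x^10] in the product of the two ordinary generating functions.
Σ = 1·1 + 3·0 + 5·1 + 7·0 + 9·1 + 11·0 + 13·1 + 15·0 + 17·1 + 19·0 + 21·1 = 66.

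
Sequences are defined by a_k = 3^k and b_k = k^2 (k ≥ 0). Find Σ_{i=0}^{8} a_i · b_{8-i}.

The convolution is the t^8 coefficient of A(t)B(t).
Σ = 1·64 + 3·49 + 9·36 + 27·25 + 81·16 + 243·9 + 729·4 + 2187·1 + 6561·0 = 9796.

9796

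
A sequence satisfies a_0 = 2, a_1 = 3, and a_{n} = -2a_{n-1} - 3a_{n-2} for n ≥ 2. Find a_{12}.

2958

The ordinary generating function has denominator 1 + 2t + 3t^2.
Iterating the recurrence: a_0,…,a_{12} = 2, 3, -12, 15, 6, -57, 96, -21, -246, 555, -372, -921, 2958.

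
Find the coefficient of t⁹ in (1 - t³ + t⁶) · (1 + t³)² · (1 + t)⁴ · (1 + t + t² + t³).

6

(1 - t³ + t⁶) has coefficients 1,0,0,-1,0,0,1 for degrees 0…6.
(1 + t³)² has coefficients 1,0,0,2,0,0,1,0,0,0 for degrees 0…9.
Multiplying by (1 + t)⁴ gives running coefficients 1,4,6,6,9,12,9,6,6,4 for degrees 0…9.
Finally multiplying by (1 + t + t² + t³), the product of all factors after the first has coefficients 1,5,11,17,25,33,36,36,33,25 for degrees 0…9.
[t⁹] = 1·25 − 1·36 + 1·17 = 6.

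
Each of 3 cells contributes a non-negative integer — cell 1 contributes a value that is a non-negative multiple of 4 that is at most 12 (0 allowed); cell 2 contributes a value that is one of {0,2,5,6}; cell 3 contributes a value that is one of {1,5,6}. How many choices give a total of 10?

The generating function for the choices is (1 + y⁴ + y⁸ + y¹²)·(1 + y² + y⁵ + y⁶)·(y + y⁵ + y⁶); the count is [y¹⁰].
(1 + y⁴ + y⁸ + y¹²) has coefficients 1,0,0,0,1,0,0,0,1,0,0 for degrees 0…10.
(1 + y² + y⁵ + y⁶) has coefficients 1,0,1,0,0,1,1,0,0,0,0 for degrees 0…10.
Finally multiplying by (y + y⁵ + y⁶), the product of all factors after the first has coefficients 0,1,0,1,0,1,2,2,1,0,1 for degrees 0…10.
[y¹⁰] = 1·1 + 1·2 + 1·0 = 3.

3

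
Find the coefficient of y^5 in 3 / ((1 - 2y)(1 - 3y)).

Partial fractions give a closed form: a_n = (-6)·2^n + (9)·3^n.
At n = 5: a_5 = 1995.

1995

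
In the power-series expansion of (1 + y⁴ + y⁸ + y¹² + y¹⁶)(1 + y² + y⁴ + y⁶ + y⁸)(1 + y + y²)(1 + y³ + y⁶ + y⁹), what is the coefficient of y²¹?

(1 + y⁴ + y⁸ + y¹² + y¹⁶) has coefficients 1,0,0,0,1,0,0,0,1,0,0,0,1,0,0,0,1 for degrees 0…16.
(1 + y² + y⁴ + y⁶ + y⁸) has coefficients 1,0,1,0,1,0,1,0,1,0,0,0,0,0,0,0,0,0,0,0,0,0 for degrees 0…21.
Multiplying by (1 + y + y²) gives running coefficients 1,1,2,1,2,1,2,1,2,1,1,0,0,0,0,0,0,0,0,0,0,0 for degrees 0…21.
Finally multiplying by (1 + y³ + y⁶ + y⁹), the product of all factors after the first has coefficients 1,1,2,2,3,3,4,4,5,5,5,5,4,4,3,3,2,2,1,1,0,0 for degrees 0…21.
[y²¹] = 1·0 + 1·2 + 1·4 + 1·5 + 1·3 = 14.

14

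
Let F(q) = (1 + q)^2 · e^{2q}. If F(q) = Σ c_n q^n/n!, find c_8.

5888

The EGF product rule gives c_8 = Σ_{k_1+k_2=8} C(8; k_1,k_2) · ∏ g_i(k_i), where (1+q)^2 gives the falling factorial (2)_k; e^{2q} gives (2)^k.
g_1(k) for k = 0…8: 1, 2, 2, 0, 0, 0, 0, 0, 0.
g_2(k) for k = 0…8: 1, 2, 4, 8, 16, 32, 64, 128, 256.
c_8 = Σ_k C(8,k)·g_1(k)·g_2(8−k) = 1·1·256 + 8·2·128 + 28·2·64 = 256 + 2048 + 3584 = 5888.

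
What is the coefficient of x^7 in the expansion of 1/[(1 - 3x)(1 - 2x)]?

Partial fractions give a closed form: a_n = (3)·3^n + (-2)·2^n.
At n = 7: a_7 = 6305.

6305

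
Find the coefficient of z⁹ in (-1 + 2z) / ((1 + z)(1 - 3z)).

Partial fractions give a closed form: a_n = (-3/4)·(-1)^n + (-1/4)·3^n.
At n = 9: a_9 = -4920.

-4920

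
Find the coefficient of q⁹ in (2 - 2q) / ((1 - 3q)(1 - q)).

39366

The denominator gives the recurrence a_n = 4a_(n−1) − 3a_(n−2) for n ≥ 3; the numerator fixes a_0 = 2, a_1 = 6, a_2 = 18.
Iterating: 2, 6, 18, 54, 162, 486, 1458, 4374, 13122, 39366, so a_9 = 39366.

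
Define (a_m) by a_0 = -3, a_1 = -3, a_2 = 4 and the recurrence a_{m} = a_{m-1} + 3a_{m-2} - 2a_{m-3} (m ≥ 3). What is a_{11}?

1438

The ordinary generating function has denominator 1 - z - 3z^2 + 2z^3.
Iterating the recurrence: a_0,…,a_{11} = -3, -3, 4, 1, 19, 14, 69, 73, 252, 333, 943, 1438.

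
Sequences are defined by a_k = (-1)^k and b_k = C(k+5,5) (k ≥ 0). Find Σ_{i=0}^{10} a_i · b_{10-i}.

1792

Write out a_i and b_{10-i} for i = 0,…,10 and sum the products.
Σ = 1·3003 − 1·2002 + 1·1287 − 1·792 + 1·462 − 1·252 + 1·126 − 1·56 + 1·21 − 1·6 + 1·1 = 1792.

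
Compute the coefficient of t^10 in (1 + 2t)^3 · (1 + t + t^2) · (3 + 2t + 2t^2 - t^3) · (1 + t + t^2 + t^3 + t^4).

18

(1 + 2t)^3 has coefficients 1,6,12,8 for degrees 0…3.
(1 + t + t^2) has coefficients 1,1,1,0,0,0,0,0,0,0,0 for degrees 0…10.
Multiplying by (3 + 2t + 2t^2 - t^3) gives running coefficients 3,5,7,3,1,-1,0,0,0,0,0 for degrees 0…10.
Finally multiplying by (1 + t + t^2 + t^3 + t^4), the product of all factors after the first has coefficients 3,8,15,18,19,15,10,3,0,-1,0 for degrees 0…10.
[t^10] = 1·0 + 6·(-1) + 12·0 + 8·3 = 18.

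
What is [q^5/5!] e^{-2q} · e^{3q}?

1

The EGF product rule gives c_5 = Σ_{k_1+k_2=5} C(5; k_1,k_2) · ∏ g_i(k_i), where e^{-2q} gives (-2)^k; e^{3q} gives (3)^k.
g_1(k) for k = 0…5: 1, -2, 4, -8, 16, -32.
g_2(k) for k = 0…5: 1, 3, 9, 27, 81, 243.
c_5 = Σ_k C(5,k)·g_1(k)·g_2(5−k) = 1·1·243 + 5·(-2)·81 + 10·4·27 + 10·(-8)·9 + 5·16·3 + 1·(-32)·1 = 243 − 810 + 1080 − 720 + 240 − 32 = 1.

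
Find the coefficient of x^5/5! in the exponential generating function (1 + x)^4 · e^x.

The EGF product rule gives c_5 = Σ_{k_1+k_2=5} C(5; k_1,k_2) · ∏ g_i(k_i), where (1+x)^4 gives the falling factorial (4)_k; e^x gives (1)^k.
g_1(k) for k = 0…5: 1, 4, 12, 24, 24, 0.
g_2(k) for k = 0…5: 1, 1, 1, 1, 1, 1.
c_5 = Σ_k C(5,k)·g_1(k)·g_2(5−k) = 1·1·1 + 5·4·1 + 10·12·1 + 10·24·1 + 5·24·1 = 1 + 20 + 120 + 240 + 120 = 501.

501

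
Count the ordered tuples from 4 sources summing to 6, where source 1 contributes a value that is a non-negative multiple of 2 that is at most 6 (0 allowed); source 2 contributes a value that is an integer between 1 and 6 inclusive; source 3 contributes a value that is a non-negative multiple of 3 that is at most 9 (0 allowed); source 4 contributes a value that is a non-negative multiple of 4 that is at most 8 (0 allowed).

The generating function for the choices is (1 + y^2 + y^4 + y^6)·(y + y^2 + y^3 + y^4 + y^5 + y^6)·(1 + y^3 + y^6 + y^9)·(1 + y^4 + y^8); the count is [y^6].
(1 + y^2 + y^4 + y^6) has coefficients 1,0,1,0,1,0,1 for degrees 0…6.
(y + y^2 + y^3 + y^4 + y^5 + y^6) has coefficients 0,1,1,1,1,1,1 for degrees 0…6.
Multiplying by (1 + y^3 + y^6 + y^9) gives running coefficients 0,1,1,1,2,2,2 for degrees 0…6.
Finally multiplying by (1 + y^4 + y^8), the product of all factors after the first has coefficients 0,1,1,1,2,3,3 for degrees 0…6.
[y^6] = 1·3 + 1·2 + 1·1 + 1·0 = 6.

6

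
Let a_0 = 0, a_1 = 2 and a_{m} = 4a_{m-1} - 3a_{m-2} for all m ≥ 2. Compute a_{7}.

2186

The ordinary generating function has denominator 1 - 4q + 3q^2.
Iterating the recurrence: a_0,…,a_{7} = 0, 2, 8, 26, 80, 242, 728, 2186.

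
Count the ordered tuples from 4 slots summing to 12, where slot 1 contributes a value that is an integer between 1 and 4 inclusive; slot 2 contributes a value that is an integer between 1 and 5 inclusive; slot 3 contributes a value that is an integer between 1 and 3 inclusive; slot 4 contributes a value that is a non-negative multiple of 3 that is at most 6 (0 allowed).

The generating function for the choices is (y + y² + y³ + y⁴)·(y + y² + y³ + y⁴ + y⁵)·(y + y² + y³)·(1 + y³ + y⁶); the count is [y¹²].
(y + y² + y³ + y⁴) has coefficients 0,1,1,1,1 for degrees 0…4.
(y + y² + y³ + y⁴ + y⁵) has coefficients 0,1,1,1,1,1,0,0,0,0,0,0,0 for degrees 0…12.
Multiplying by (y + y² + y³) gives running coefficients 0,0,1,2,3,3,3,2,1,0,0,0,0 for degrees 0…12.
Finally multiplying by (1 + y³ + y⁶), the product of all factors after the first has coefficients 0,0,1,2,3,4,5,5,5,5,5,4,3 for degrees 0…12.
[y¹²] = 1·4 + 1·5 + 1·5 + 1·5 = 19.

19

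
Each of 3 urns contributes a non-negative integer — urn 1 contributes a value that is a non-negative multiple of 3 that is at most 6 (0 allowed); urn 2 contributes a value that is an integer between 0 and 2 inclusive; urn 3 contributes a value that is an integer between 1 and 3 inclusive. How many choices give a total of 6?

3

The generating function for the choices is (1 + q³ + q⁶)·(1 + q + q²)·(q + q² + q³); the count is [q⁶].
(1 + q³ + q⁶) has coefficients 1,0,0,1,0,0,1 for degrees 0…6.
(1 + q + q²) has coefficients 1,1,1,0,0,0,0 for degrees 0…6.
Finally multiplying by (q + q² + q³), the product of all factors after the first has coefficients 0,1,2,3,2,1,0 for degrees 0…6.
[q⁶] = 1·0 + 1·3 + 1·0 = 3.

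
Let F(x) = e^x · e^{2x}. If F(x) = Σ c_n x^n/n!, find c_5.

243

The EGF product rule gives c_5 = Σ_{k_1+k_2=5} C(5; k_1,k_2) · ∏ g_i(k_i), where e^x gives (1)^k; e^{2x} gives (2)^k.
g_1(k) for k = 0…5: 1, 1, 1, 1, 1, 1.
g_2(k) for k = 0…5: 1, 2, 4, 8, 16, 32.
c_5 = Σ_k C(5,k)·g_1(k)·g_2(5−k) = 1·1·32 + 5·1·16 + 10·1·8 + 10·1·4 + 5·1·2 + 1·1·1 = 32 + 80 + 80 + 40 + 10 + 1 = 243.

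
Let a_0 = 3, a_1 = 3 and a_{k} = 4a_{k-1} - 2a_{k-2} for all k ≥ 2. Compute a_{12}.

1102272

The ordinary generating function has denominator 1 - 4y + 2y^2.
Iterating the recurrence: a_0,…,a_{12} = 3, 3, 6, 18, 60, 204, 696, 2376, 8112, 27696, 94560, 322848, 1102272.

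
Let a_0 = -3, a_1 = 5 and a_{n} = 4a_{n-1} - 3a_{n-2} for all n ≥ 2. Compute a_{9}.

78725

The ordinary generating function has denominator 1 - 4t + 3t^2.
Iterating the recurrence: a_0,…,a_{9} = -3, 5, 29, 101, 317, 965, 2909, 8741, 26237, 78725.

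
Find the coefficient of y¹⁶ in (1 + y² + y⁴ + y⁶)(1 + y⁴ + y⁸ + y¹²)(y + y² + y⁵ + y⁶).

4

(1 + y² + y⁴ + y⁶) has coefficients 1,0,1,0,1,0,1 for degrees 0…6.
(1 + y⁴ + y⁸ + y¹²) has coefficients 1,0,0,0,1,0,0,0,1,0,0,0,1,0,0,0,0 for degrees 0…16.
Finally multiplying by (y + y² + y⁵ + y⁶), the product of all factors after the first has coefficients 0,1,1,0,0,2,2,0,0,2,2,0,0,2,2,0,0 for degrees 0…16.
[y¹⁶] = 1·0 + 1·2 + 1·0 + 1·2 = 4.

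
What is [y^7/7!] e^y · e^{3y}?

The EGF product rule gives c_7 = Σ_{k_1+k_2=7} C(7; k_1,k_2) · ∏ g_i(k_i), where e^y gives (1)^k; e^{3y} gives (3)^k.
g_1(k) for k = 0…7: 1, 1, 1, 1, 1, 1, 1, 1.
g_2(k) for k = 0…7: 1, 3, 9, 27, 81, 243, 729, 2187.
c_7 = Σ_k C(7,k)·g_1(k)·g_2(7−k) = 1·1·2187 + 7·1·729 + 21·1·243 + 35·1·81 + 35·1·27 + 21·1·9 + 7·1·3 + 1·1·1 = 2187 + 5103 + 5103 + 2835 + 945 + 189 + 21 + 1 = 16384.

16384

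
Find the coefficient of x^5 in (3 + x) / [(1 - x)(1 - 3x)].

Partial fractions give a closed form: a_n = (-2)·1^n + (5)·3^n.
At n = 5: a_5 = 1213.

1213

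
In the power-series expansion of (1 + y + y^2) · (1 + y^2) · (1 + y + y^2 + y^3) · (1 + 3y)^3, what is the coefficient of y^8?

171

(1 + y + y^2) has coefficients 1,1,1 for degrees 0…2.
(1 + y^2) has coefficients 1,0,1,0,0,0,0,0,0 for degrees 0…8.
Multiplying by (1 + y + y^2 + y^3) gives running coefficients 1,1,2,2,1,1,0,0,0 for degrees 0…8.
Finally multiplying by (1 + 3y)^3, the product of all factors after the first has coefficients 1,10,38,74,100,118,90,54,27 for degrees 0…8.
[y^8] = 1·27 + 1·54 + 1·90 = 171.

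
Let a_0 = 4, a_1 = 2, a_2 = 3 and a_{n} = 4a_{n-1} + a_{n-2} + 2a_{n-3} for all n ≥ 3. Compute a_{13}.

The ordinary generating function has denominator 1 - 4x - x^2 - 2x^3.
Iterating the recurrence: a_0,…,a_{13} = 4, 2, 3, 22, 95, 408, 1771, 7682, 33315, 144484, 626615, 2717574, 11785879, 51114320.

51114320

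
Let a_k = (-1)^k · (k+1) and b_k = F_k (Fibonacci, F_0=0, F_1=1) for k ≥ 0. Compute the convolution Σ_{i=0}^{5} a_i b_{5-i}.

6

This is [x^5] in the product of the two ordinary generating functions.
Σ = 1·5 − 2·3 + 3·2 − 4·1 + 5·1 − 6·0 = 6.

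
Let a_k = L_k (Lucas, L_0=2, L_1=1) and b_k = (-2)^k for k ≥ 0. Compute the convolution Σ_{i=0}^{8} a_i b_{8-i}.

The convolution is the t^8 coefficient of A(t)B(t).
Σ = 2·256 + 1·(-128) + 3·64 + 4·(-32) + 7·16 + 11·(-8) + 18·4 + 29·(-2) + 47·1 = 533.

533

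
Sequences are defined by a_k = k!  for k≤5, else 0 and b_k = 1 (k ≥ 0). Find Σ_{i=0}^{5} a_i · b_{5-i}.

154

Write out a_i and b_{5-i} for i = 0,…,5 and sum the products.
Σ = 1·1 + 1·1 + 2·1 + 6·1 + 24·1 + 120·1 = 154.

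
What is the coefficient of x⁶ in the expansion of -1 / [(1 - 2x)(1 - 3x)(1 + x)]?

-1555

Partial fractions give a closed form: a_n = (4/3)·2^n + (-9/4)·3^n + (-1/12)·(-1)^n.
At n = 6: a_6 = -1555.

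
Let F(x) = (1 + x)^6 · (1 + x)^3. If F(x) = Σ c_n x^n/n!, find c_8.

The EGF product rule gives c_8 = Σ_{k_1+k_2=8} C(8; k_1,k_2) · ∏ g_i(k_i), where (1+x)^6 gives the falling factorial (6)_k; (1+x)^3 gives the falling factorial (3)_k.
g_1(k) for k = 0…8: 1, 6, 30, 120, 360, 720, 720, 0, 0.
g_2(k) for k = 0…8: 1, 3, 6, 6, 0, 0, 0, 0, 0.
c_8 = Σ_k C(8,k)·g_1(k)·g_2(8−k) = 56·720·6 + 28·720·6 = 241920 + 120960 = 362880.

362880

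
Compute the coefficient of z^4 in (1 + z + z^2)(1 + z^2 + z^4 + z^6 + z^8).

(1 + z + z^2) has coefficients 1,1,1 for degrees 0…2.
(1 + z^2 + z^4 + z^6 + z^8) has coefficients 1,0,1,0,1 for degrees 0…4.
[z^4] = 1·1 + 1·0 + 1·1 = 2.

2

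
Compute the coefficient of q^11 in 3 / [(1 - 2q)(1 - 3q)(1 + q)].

1187550

Partial fractions give a closed form: a_n = (-4)·2^n + (27/4)·3^n + (1/4)·(-1)^n.
At n = 11: a_11 = 1187550.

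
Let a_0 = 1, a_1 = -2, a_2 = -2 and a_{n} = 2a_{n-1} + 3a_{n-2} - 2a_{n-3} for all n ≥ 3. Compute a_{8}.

-1786

The ordinary generating function has denominator 1 - 2x - 3x^2 + 2x^3.
Iterating the recurrence: a_0,…,a_{8} = 1, -2, -2, -12, -26, -84, -222, -644, -1786.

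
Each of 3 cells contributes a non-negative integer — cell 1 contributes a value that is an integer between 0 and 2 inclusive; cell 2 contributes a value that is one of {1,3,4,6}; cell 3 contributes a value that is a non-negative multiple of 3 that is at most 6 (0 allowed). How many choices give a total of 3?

2

The generating function for the choices is (1 + t + t²)·(t + t³ + t⁴ + t⁶)·(1 + t³ + t⁶); the count is [t³].
(1 + t + t²) has coefficients 1,1,1 for degrees 0…2.
(t + t³ + t⁴ + t⁶) has coefficients 0,1,0,1 for degrees 0…3.
Finally multiplying by (1 + t³ + t⁶), the product of all factors after the first has coefficients 0,1,0,1 for degrees 0…3.
[t³] = 1·1 + 1·0 + 1·1 = 2.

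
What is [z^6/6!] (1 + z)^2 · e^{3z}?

The EGF product rule gives c_6 = Σ_{k_1+k_2=6} C(6; k_1,k_2) · ∏ g_i(k_i), where (1+z)^2 gives the falling factorial (2)_k; e^{3z} gives (3)^k.
g_1(k) for k = 0…6: 1, 2, 2, 0, 0, 0, 0.
g_2(k) for k = 0…6: 1, 3, 9, 27, 81, 243, 729.
c_6 = Σ_k C(6,k)·g_1(k)·g_2(6−k) = 1·1·729 + 6·2·243 + 15·2·81 = 729 + 2916 + 2430 = 6075.

6075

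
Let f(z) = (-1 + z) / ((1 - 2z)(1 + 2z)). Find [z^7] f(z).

64

Partial fractions give a closed form: a_n = (-1/4)·2^n + (-3/4)·(-2)^n.
At n = 7: a_7 = 64.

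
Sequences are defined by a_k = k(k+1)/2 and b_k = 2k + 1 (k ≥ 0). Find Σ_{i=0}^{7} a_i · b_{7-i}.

336

Write out a_i and b_{7-i} for i = 0,…,7 and sum the products.
Σ = 0·15 + 1·13 + 3·11 + 6·9 + 10·7 + 15·5 + 21·3 + 28·1 = 336.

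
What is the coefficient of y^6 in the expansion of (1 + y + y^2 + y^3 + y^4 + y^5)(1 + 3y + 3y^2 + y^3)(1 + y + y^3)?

(1 + y + y^2 + y^3 + y^4 + y^5) has coefficients 1,1,1,1,1,1 for degrees 0…5.
(1 + 3y + 3y^2 + y^3) has coefficients 1,3,3,1,0,0,0 for degrees 0…6.
Finally multiplying by (1 + y + y^3), the product of all factors after the first has coefficients 1,4,6,5,4,3,1 for degrees 0…6.
[y^6] = 1·1 + 1·3 + 1·4 + 1·5 + 1·6 + 1·4 = 23.

23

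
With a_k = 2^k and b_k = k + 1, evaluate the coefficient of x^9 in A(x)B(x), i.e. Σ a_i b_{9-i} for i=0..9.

2036

This is [x^9] in the product of the two ordinary generating functions.
Σ = 1·10 + 2·9 + 4·8 + 8·7 + 16·6 + 32·5 + 64·4 + 128·3 + 256·2 + 512·1 = 2036.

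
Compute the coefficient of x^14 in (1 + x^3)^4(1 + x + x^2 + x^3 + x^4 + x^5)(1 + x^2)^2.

25

(1 + x^3)^4 has coefficients 1,0,0,4,0,0,6,0,0,4,0,0,1 for degrees 0…12.
(1 + x + x^2 + x^3 + x^4 + x^5) has coefficients 1,1,1,1,1,1,0,0,0,0,0,0,0,0,0 for degrees 0…14.
Finally multiplying by (1 + x^2)^2, the product of all factors after the first has coefficients 1,1,3,3,4,4,3,3,1,1,0,0,0,0,0 for degrees 0…14.
[x^14] = 1·0 + 4·0 + 6·1 + 4·4 + 1·3 = 25.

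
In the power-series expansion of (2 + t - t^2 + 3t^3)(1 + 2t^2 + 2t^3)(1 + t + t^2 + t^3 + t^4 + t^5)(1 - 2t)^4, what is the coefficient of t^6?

-153

(2 + t - t^2 + 3t^3) has coefficients 2,1,-1,3 for degrees 0…3.
(1 + 2t^2 + 2t^3) has coefficients 1,0,2,2,0,0,0 for degrees 0…6.
Multiplying by (1 + t + t^2 + t^3 + t^4 + t^5) gives running coefficients 1,1,3,5,5,5,4 for degrees 0…6.
Finally multiplying by (1 - 2t)^4, the product of all factors after the first has coefficients 1,-7,19,-27,21,5,-28 for degrees 0…6.
[t^6] = 2·(-28) + 1·5 − 1·21 + 3·(-27) = -153.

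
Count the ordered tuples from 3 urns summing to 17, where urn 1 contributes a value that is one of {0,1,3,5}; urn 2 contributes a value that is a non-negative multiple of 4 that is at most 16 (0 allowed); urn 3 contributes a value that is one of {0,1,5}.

4

The generating function for the choices is (1 + q + q³ + q⁵)·(1 + q⁴ + q⁸ + q¹² + q¹⁶)·(1 + q + q⁵); the count is [q¹⁷].
(1 + q + q³ + q⁵) has coefficients 1,1,0,1,0,1 for degrees 0…5.
(1 + q⁴ + q⁸ + q¹² + q¹⁶) has coefficients 1,0,0,0,1,0,0,0,1,0,0,0,1,0,0,0,1,0 for degrees 0…17.
Finally multiplying by (1 + q + q⁵), the product of all factors after the first has coefficients 1,1,0,0,1,2,0,0,1,2,0,0,1,2,0,0,1,2 for degrees 0…17.
[q¹⁷] = 1·2 + 1·1 + 1·0 + 1·1 = 4.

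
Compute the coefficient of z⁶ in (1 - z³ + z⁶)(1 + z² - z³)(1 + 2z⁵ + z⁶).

3

(1 - z³ + z⁶) has coefficients 1,0,0,-1,0,0,1 for degrees 0…6.
(1 + z² - z³) has coefficients 1,0,1,-1,0,0,0 for degrees 0…6.
Finally multiplying by (1 + 2z⁵ + z⁶), the product of all factors after the first has coefficients 1,0,1,-1,0,2,1 for degrees 0…6.
[z⁶] = 1·1 − 1·(-1) + 1·1 = 3.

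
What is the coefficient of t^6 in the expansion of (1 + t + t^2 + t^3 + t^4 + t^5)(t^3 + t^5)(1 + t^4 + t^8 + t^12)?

(1 + t + t^2 + t^3 + t^4 + t^5) has coefficients 1,1,1,1,1,1 for degrees 0…5.
(t^3 + t^5) has coefficients 0,0,0,1,0,1,0 for degrees 0…6.
Finally multiplying by (1 + t^4 + t^8 + t^12), the product of all factors after the first has coefficients 0,0,0,1,0,1,0 for degrees 0…6.
[t^6] = 1·0 + 1·1 + 1·0 + 1·1 + 1·0 + 1·0 = 2.

2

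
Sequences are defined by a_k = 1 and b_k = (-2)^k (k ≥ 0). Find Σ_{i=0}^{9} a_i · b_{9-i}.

-341

The convolution is the x^9 coefficient of A(x)B(x).
Σ = 1·(-512) + 1·256 + 1·(-128) + 1·64 + 1·(-32) + 1·16 + 1·(-8) + 1·4 + 1·(-2) + 1·1 = -341.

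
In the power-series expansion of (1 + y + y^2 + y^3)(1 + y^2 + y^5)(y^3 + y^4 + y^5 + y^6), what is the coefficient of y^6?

(1 + y + y^2 + y^3) has coefficients 1,1,1,1 for degrees 0…3.
(1 + y^2 + y^5) has coefficients 1,0,1,0,0,1,0 for degrees 0…6.
Finally multiplying by (y^3 + y^4 + y^5 + y^6), the product of all factors after the first has coefficients 0,0,0,1,1,2,2 for degrees 0…6.
[y^6] = 1·2 + 1·2 + 1·1 + 1·1 = 6.

6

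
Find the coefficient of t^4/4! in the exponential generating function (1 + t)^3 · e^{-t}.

1

The EGF product rule gives c_4 = Σ_{k_1+k_2=4} C(4; k_1,k_2) · ∏ g_i(k_i), where (1+t)^3 gives the falling factorial (3)_k; e^{-t} gives (-1)^k.
g_1(k) for k = 0…4: 1, 3, 6, 6, 0.
g_2(k) for k = 0…4: 1, -1, 1, -1, 1.
c_4 = Σ_k C(4,k)·g_1(k)·g_2(4−k) = 1·1·1 + 4·3·(-1) + 6·6·1 + 4·6·(-1) = 1 − 12 + 36 − 24 = 1.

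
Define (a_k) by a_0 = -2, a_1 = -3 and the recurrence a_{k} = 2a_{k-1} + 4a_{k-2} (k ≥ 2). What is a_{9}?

-47616

The ordinary generating function has denominator 1 - 2q - 4q^2.
Iterating the recurrence: a_0,…,a_{9} = -2, -3, -14, -40, -136, -432, -1408, -4544, -14720, -47616.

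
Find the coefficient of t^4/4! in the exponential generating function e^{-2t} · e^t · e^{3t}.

16

The EGF product rule gives c_4 = Σ_{k_1+k_2+k_3=4} C(4; k_1,k_2,k_3) · ∏ g_i(k_i), where e^{-2t} gives (-2)^k; e^t gives (1)^k; e^{3t} gives (3)^k.
g_1(k) for k = 0…4: 1, -2, 4, -8, 16.
g_2(k) for k = 0…4: 1, 1, 1, 1, 1.
g_3(k) for k = 0…4: 1, 3, 9, 27, 81.
First combine the last two factors: h(k) = Σ_j C(k,j)·g_2(j)·g_3(k−j) for k = 0…4: 1, 4, 16, 64, 256.
c_4 = Σ_k C(4,k)·g_1(k)·h(4−k) = 1·1·256 + 4·(-2)·64 + 6·4·16 + 4·(-8)·4 + 1·16·1 = 256 − 512 + 384 − 128 + 16 = 16.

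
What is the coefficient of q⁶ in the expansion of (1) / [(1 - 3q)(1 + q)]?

547

Partial fractions give a closed form: a_n = (3/4)·3^n + (1/4)·(-1)^n.
At n = 6: a_6 = 547.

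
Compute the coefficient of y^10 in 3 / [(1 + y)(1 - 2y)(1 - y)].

4095

Partial fractions give a closed form: a_n = (1/2)·(-1)^n + (4)·2^n + (-3/2)·1^n.
At n = 10: a_10 = 4095.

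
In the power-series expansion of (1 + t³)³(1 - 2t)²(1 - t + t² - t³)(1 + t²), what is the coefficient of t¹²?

(1 + t³)³ has coefficients 1,0,0,3,0,0,3,0,0,1 for degrees 0…9.
(1 - 2t)² has coefficients 1,-4,4,0,0,0,0,0,0,0,0,0,0 for degrees 0…12.
Multiplying by (1 - t + t² - t³) gives running coefficients 1,-5,9,-9,8,-4,0,0,0,0,0,0,0 for degrees 0…12.
Finally multiplying by (1 + t²), the product of all factors after the first has coefficients 1,-5,10,-14,17,-13,8,-4,0,0,0,0,0 for degrees 0…12.
[t¹²] = 1·0 + 3·0 + 3·8 + 1·(-14) = 10.

10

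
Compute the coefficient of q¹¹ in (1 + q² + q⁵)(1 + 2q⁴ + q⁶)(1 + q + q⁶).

2

(1 + q² + q⁵) has coefficients 1,0,1,0,0,1 for degrees 0…5.
(1 + 2q⁴ + q⁶) has coefficients 1,0,0,0,2,0,1,0,0,0,0,0 for degrees 0…11.
Finally multiplying by (1 + q + q⁶), the product of all factors after the first has coefficients 1,1,0,0,2,2,2,1,0,0,2,0 for degrees 0…11.
[q¹¹] = 1·0 + 1·0 + 1·2 = 2.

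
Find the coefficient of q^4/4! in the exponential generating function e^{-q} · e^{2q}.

1

The EGF product rule gives c_4 = Σ_{k_1+k_2=4} C(4; k_1,k_2) · ∏ g_i(k_i), where e^{-q} gives (-1)^k; e^{2q} gives (2)^k.
g_1(k) for k = 0…4: 1, -1, 1, -1, 1.
g_2(k) for k = 0…4: 1, 2, 4, 8, 16.
c_4 = Σ_k C(4,k)·g_1(k)·g_2(4−k) = 1·1·16 + 4·(-1)·8 + 6·1·4 + 4·(-1)·2 + 1·1·1 = 16 − 32 + 24 − 8 + 1 = 1.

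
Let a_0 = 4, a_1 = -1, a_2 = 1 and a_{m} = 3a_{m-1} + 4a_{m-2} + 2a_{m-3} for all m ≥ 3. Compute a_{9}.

The ordinary generating function has denominator 1 - 3y - 4y^2 - 2y^3.
Iterating the recurrence: a_0,…,a_{9} = 4, -1, 1, 7, 23, 99, 403, 1651, 6763, 27699.

27699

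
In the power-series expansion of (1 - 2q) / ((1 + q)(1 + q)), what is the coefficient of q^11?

The denominator gives the recurrence a_n = −2a_(n−1) − a_(n−2) for n ≥ 2; the numerator fixes a_0 = 1, a_1 = -4.
Iterating: 1, -4, 7, -10, 13, -16, 19, -22, 25, -28, 31, -34, so a_11 = -34.

-34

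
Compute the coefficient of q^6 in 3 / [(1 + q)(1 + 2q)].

381

Partial fractions give a closed form: a_n = (-3)·(-1)^n + (6)·(-2)^n.
At n = 6: a_6 = 381.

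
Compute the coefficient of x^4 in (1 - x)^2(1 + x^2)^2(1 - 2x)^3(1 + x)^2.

-2

(1 - x)^2 has coefficients 1,-2,1 for degrees 0…2.
(1 + x^2)^2 has coefficients 1,0,2,0,1 for degrees 0…4.
Multiplying by (1 - 2x)^3 gives running coefficients 1,-6,14,-20,25 for degrees 0…4.
Finally multiplying by (1 + x)^2, the product of all factors after the first has coefficients 1,-4,3,2,-1 for degrees 0…4.
[x^4] = 1·(-1) − 2·2 + 1·3 = -2.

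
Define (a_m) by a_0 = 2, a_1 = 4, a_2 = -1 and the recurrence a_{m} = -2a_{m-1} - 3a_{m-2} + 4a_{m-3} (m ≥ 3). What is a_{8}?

-613

The ordinary generating function has denominator 1 + 2q + 3q^2 - 4q^3.
Iterating the recurrence: a_0,…,a_{8} = 2, 4, -1, -2, 23, -44, 11, 202, -613.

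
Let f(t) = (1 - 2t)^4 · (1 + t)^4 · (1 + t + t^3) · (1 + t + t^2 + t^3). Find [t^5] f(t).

(1 - 2t)^4 has coefficients 1,-8,24,-32,16 for degrees 0…4.
(1 + t)^4 has coefficients 1,4,6,4,1,0 for degrees 0…5.
Multiplying by (1 + t + t^3) gives running coefficients 1,5,10,11,9,7 for degrees 0…5.
Finally multiplying by (1 + t + t^2 + t^3), the product of all factors after the first has coefficients 1,6,16,27,35,37 for degrees 0…5.
[t^5] = 1·37 − 8·35 + 24·27 − 32·16 + 16·6 = -11.

-11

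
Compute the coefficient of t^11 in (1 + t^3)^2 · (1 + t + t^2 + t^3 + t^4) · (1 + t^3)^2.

4

(1 + t^3)^2 has coefficients 1,0,0,2,0,0,1 for degrees 0…6.
(1 + t + t^2 + t^3 + t^4) has coefficients 1,1,1,1,1,0,0,0,0,0,0,0 for degrees 0…11.
Finally multiplying by (1 + t^3)^2, the product of all factors after the first has coefficients 1,1,1,3,3,2,3,3,1,1,1,0 for degrees 0…11.
[t^11] = 1·0 + 2·1 + 1·2 = 4.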